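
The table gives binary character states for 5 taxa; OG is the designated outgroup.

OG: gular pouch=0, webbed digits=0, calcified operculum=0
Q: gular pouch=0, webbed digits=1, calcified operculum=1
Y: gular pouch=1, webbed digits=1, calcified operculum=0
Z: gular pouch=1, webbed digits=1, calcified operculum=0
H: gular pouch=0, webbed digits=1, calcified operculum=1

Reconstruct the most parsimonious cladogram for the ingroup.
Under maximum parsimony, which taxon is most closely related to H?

Q

The outgroup has state '0' for every character, so '1' is the derived state throughout.
Only Y and Z show the derived state '1' for gular pouch, supporting them as a clade.
webbed digits (derived state '1') is shared by all ingroup taxa — unites the whole ingroup.
calcified operculum: derived state '1' in H and Q only — synapomorphy for {H, Q}.
Most parsimonious ingroup topology: ((Q,H),(Y,Z)).
H and Q form a cherry on this tree, so they are sister taxa.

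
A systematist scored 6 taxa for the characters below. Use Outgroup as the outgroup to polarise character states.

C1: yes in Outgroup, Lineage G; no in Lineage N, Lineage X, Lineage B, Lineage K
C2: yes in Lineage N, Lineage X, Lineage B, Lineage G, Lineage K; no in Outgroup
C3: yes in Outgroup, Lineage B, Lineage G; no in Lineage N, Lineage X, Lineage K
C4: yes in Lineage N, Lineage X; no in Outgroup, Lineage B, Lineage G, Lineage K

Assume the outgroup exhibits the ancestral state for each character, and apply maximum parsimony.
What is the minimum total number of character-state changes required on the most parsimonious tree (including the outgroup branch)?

4

Character polarity is set by the outgroup: the derived state is whichever differs from the outgroup's state, so for C1, C3 the derived state is 'no', and for the remaining characters it is 'yes'.
Only Lineage B, Lineage K, Lineage N, and Lineage X show the derived state 'no' for C1, supporting them as a clade.
C2 (derived state 'yes') is shared by all ingroup taxa — unites the whole ingroup.
C3: derived state 'no' in Lineage K, Lineage N, and Lineage X only — synapomorphy for {Lineage K, Lineage N, Lineage X}.
C4 (derived state 'yes') is shared by Lineage N and Lineage X — a synapomorphy uniting that clade.
Most parsimonious ingroup topology: ((((Lineage N,Lineage X),Lineage K),Lineage B),Lineage G).
Changes per character on this tree: C1: 1; C2: 1; C3: 1; C4: 1.
Total = 4.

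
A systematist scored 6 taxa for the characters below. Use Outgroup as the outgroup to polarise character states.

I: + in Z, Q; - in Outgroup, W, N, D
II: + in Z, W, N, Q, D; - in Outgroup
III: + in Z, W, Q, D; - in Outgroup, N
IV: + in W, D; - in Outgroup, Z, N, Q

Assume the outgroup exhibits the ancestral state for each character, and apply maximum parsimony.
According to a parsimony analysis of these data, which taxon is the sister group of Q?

The outgroup has state '-' for every character, so '+' is the derived state throughout.
I (derived state '+') is shared by Q and Z — a synapomorphy uniting that clade.
All ingroup taxa share the derived state '+' for II; it defines the ingroup but does not resolve relationships within it.
Only D, Q, W, and Z show the derived state '+' for III, supporting them as a clade.
IV (derived state '+') is shared by D and W — a synapomorphy uniting that clade.
Most parsimonious ingroup topology: (((Q,Z),(W,D)),N).
Q and Z form a cherry on this tree, so they are sister taxa.

Z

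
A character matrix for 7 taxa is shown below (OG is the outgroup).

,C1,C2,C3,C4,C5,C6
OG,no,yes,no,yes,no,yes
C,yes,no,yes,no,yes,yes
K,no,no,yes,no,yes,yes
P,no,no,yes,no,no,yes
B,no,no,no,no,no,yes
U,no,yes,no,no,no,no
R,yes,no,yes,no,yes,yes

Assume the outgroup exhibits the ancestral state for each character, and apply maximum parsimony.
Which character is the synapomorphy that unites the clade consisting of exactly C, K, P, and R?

C3

Character polarity is set by the outgroup: the derived state is whichever differs from the outgroup's state, so for C2, C4, C6 the derived state is 'no', and for the remaining characters it is 'yes'.
C1: derived state 'yes' in C and R only — synapomorphy for {C, R}.
C2 (derived state 'no') is shared by B, C, K, P, and R — a synapomorphy uniting that clade.
C3: derived state 'yes' in C, K, P, and R only — synapomorphy for {C, K, P, R}.
All ingroup taxa share the derived state 'no' for C4; it defines the ingroup but does not resolve relationships within it.
C5 (derived state 'yes') is shared by C, K, and R — a synapomorphy uniting that clade.
C6 (derived state 'no') is unique to U (autapomorphy; uninformative for grouping).
Most parsimonious ingroup topology: (((((C,R),K),P),B),U).
The clade {C, K, P, R} is supported by C3: its derived state 'yes' occurs in exactly those taxa and in no other taxon (including the outgroup).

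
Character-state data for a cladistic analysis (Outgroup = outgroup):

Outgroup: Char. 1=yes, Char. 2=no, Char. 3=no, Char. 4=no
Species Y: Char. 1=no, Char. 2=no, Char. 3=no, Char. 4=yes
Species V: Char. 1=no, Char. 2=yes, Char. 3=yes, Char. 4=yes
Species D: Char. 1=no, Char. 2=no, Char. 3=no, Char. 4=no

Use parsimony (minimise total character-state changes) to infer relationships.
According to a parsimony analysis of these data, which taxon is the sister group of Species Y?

Species V

Character polarity is set by the outgroup: the derived state is whichever differs from the outgroup's state, so for Char. 1 the derived state is 'no', and for the remaining characters it is 'yes'.
All ingroup taxa share the derived state 'no' for Char. 1; it defines the ingroup but does not resolve relationships within it.
Char. 2: derived state 'yes' in Species V only — an autapomorphy, so it tells us nothing about relationships among taxa.
Char. 3 (derived state 'yes') is unique to Species V (autapomorphy; uninformative for grouping).
Char. 4 (derived state 'yes') is shared by Species V and Species Y — a synapomorphy uniting that clade.
Most parsimonious ingroup topology: ((Species Y,Species V),Species D).
Species Y and Species V form a cherry on this tree, so they are sister taxa.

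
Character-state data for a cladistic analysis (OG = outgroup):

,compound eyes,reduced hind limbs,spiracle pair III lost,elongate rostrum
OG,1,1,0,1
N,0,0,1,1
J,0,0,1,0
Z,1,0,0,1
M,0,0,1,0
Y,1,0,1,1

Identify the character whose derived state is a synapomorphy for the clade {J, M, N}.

compound eyes

Character polarity is set by the outgroup: the derived state is whichever differs from the outgroup's state, so for compound eyes, reduced hind limbs, elongate rostrum the derived state is '0', and for the remaining characters it is '1'.
Only J, M, and N show the derived state '0' for compound eyes, supporting them as a clade.
reduced hind limbs (derived state '0') is shared by all ingroup taxa — unites the whole ingroup.
Only J, M, N, and Y show the derived state '1' for spiracle pair III lost, supporting them as a clade.
elongate rostrum (derived state '0') is shared by J and M — a synapomorphy uniting that clade.
Most parsimonious ingroup topology: (((N,(M,J)),Y),Z).
The clade {J, M, N} is supported by compound eyes: its derived state '0' occurs in exactly those taxa and in no other taxon (including the outgroup).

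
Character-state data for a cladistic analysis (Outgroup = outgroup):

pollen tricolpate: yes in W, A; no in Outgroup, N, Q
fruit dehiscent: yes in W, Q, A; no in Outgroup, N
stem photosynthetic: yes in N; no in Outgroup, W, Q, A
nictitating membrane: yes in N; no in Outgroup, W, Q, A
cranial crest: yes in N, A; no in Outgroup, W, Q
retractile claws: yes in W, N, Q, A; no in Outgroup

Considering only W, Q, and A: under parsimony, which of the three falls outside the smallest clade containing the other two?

The outgroup has state 'no' for every character, so 'yes' is the derived state throughout.
Only A and W show the derived state 'yes' for pollen tricolpate, supporting them as a clade.
fruit dehiscent: derived state 'yes' in A, Q, and W only — synapomorphy for {A, Q, W}.
stem photosynthetic: derived state 'yes' in N only — an autapomorphy, so it tells us nothing about relationships among taxa.
nictitating membrane: derived state 'yes' in N only — an autapomorphy, so it tells us nothing about relationships among taxa.
cranial crest (state 'yes') occurs in A and N but conflicts with the nesting implied by the other characters — most parsimoniously interpreted as homoplasy.
All ingroup taxa share the derived state 'yes' for retractile claws; it defines the ingroup but does not resolve relationships within it.
Most parsimonious ingroup topology: (((W,A),Q),N).
A and W share a more recent common ancestor with each other than either does with Q, so Q is the least closely related of the three.

Q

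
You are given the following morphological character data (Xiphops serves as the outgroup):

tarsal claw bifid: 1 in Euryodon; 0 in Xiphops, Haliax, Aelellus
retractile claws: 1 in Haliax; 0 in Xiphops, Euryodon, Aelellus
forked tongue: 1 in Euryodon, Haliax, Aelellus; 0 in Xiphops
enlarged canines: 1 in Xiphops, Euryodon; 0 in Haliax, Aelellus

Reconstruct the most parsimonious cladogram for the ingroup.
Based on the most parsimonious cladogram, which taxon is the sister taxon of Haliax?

Aelellus

Character polarity is set by the outgroup: the derived state is whichever differs from the outgroup's state, so for enlarged canines the derived state is '0', and for the remaining characters it is '1'.
tarsal claw bifid: derived state '1' in Euryodon only — an autapomorphy, so it tells us nothing about relationships among taxa.
retractile claws: derived state '1' in Haliax only — an autapomorphy, so it tells us nothing about relationships among taxa.
All ingroup taxa share the derived state '1' for forked tongue; it defines the ingroup but does not resolve relationships within it.
Only Aelellus and Haliax show the derived state '0' for enlarged canines, supporting them as a clade.
Most parsimonious ingroup topology: (Euryodon,(Haliax,Aelellus)).
Haliax and Aelellus form a cherry on this tree, so they are sister taxa.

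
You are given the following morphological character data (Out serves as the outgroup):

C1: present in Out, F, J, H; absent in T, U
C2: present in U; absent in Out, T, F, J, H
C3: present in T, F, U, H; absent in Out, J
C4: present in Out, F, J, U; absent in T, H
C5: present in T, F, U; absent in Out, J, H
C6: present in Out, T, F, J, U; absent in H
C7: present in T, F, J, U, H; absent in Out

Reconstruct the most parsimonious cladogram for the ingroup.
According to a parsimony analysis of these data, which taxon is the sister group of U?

Character polarity is set by the outgroup: the derived state is whichever differs from the outgroup's state, so for C1, C4, C6 the derived state is 'absent', and for the remaining characters it is 'present'.
Only T and U show the derived state 'absent' for C1, supporting them as a clade.
C2 (derived state 'present') is unique to U (autapomorphy; uninformative for grouping).
C3: derived state 'present' in F, H, T, and U only — synapomorphy for {F, H, T, U}.
C4 groups H and T, which is incompatible with the clades supported by the remaining characters; treating it as convergent (homoplasy) costs fewer steps than any alternative tree.
Only F, T, and U show the derived state 'present' for C5, supporting them as a clade.
C6 (derived state 'absent') is unique to H (autapomorphy; uninformative for grouping).
C7 (derived state 'present') is shared by all ingroup taxa — unites the whole ingroup.
Most parsimonious ingroup topology: ((((T,U),F),H),J).
U and T form a cherry on this tree, so they are sister taxa.

T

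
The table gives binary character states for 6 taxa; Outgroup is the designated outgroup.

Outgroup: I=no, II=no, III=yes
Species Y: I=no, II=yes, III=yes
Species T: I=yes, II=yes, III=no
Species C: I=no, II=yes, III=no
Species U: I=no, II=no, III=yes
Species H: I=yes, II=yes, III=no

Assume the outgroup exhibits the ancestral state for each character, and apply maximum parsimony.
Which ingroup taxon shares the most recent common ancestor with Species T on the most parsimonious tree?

Character polarity is set by the outgroup: the derived state is whichever differs from the outgroup's state, so for III the derived state is 'no', and for the remaining characters it is 'yes'.
I (derived state 'yes') is shared by Species H and Species T — a synapomorphy uniting that clade.
II: derived state 'yes' in Species C, Species H, Species T, and Species Y only — synapomorphy for {Species C, Species H, Species T, Species Y}.
III (derived state 'no') is shared by Species C, Species H, and Species T — a synapomorphy uniting that clade.
Most parsimonious ingroup topology: ((Species Y,((Species T,Species H),Species C)),Species U).
Species T and Species H form a cherry on this tree, so they are sister taxa.

Species H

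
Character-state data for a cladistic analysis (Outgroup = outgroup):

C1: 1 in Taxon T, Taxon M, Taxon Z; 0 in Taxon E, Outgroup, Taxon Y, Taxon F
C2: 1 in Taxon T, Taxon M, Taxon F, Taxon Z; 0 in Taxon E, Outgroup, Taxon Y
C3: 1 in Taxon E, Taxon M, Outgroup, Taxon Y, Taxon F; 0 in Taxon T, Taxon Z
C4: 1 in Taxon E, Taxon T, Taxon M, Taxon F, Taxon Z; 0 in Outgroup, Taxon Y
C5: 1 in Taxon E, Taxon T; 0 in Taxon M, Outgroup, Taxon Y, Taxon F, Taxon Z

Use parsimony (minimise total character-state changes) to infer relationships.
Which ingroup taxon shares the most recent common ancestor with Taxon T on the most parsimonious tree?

Taxon Z

Character polarity is set by the outgroup: the derived state is whichever differs from the outgroup's state, so for C3 the derived state is '0', and for the remaining characters it is '1'.
C1 (derived state '1') is shared by Taxon M, Taxon T, and Taxon Z — a synapomorphy uniting that clade.
C2 (derived state '1') is shared by Taxon F, Taxon M, Taxon T, and Taxon Z — a synapomorphy uniting that clade.
C3 (derived state '0') is shared by Taxon T and Taxon Z — a synapomorphy uniting that clade.
C4: derived state '1' in Taxon E, Taxon F, Taxon M, Taxon T, and Taxon Z only — synapomorphy for {Taxon E, Taxon F, Taxon M, Taxon T, Taxon Z}.
C5 groups Taxon E and Taxon T, which is incompatible with the clades supported by the remaining characters; treating it as convergent (homoplasy) costs fewer steps than any alternative tree.
Most parsimonious ingroup topology: ((((Taxon M,(Taxon Z,Taxon T)),Taxon F),Taxon E),Taxon Y).
Taxon T and Taxon Z form a cherry on this tree, so they are sister taxa.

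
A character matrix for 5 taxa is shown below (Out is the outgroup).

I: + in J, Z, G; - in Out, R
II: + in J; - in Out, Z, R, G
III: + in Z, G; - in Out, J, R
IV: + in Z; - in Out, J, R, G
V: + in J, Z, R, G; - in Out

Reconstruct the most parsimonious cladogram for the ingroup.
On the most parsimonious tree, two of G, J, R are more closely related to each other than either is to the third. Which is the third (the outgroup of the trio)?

The outgroup has state '-' for every character, so '+' is the derived state throughout.
Only G, J, and Z show the derived state '+' for I, supporting them as a clade.
II (derived state '+') is unique to J (autapomorphy; uninformative for grouping).
III (derived state '+') is shared by G and Z — a synapomorphy uniting that clade.
IV (derived state '+') is unique to Z (autapomorphy; uninformative for grouping).
V (derived state '+') is shared by all ingroup taxa — unites the whole ingroup.
Most parsimonious ingroup topology: ((J,(Z,G)),R).
J and G share a more recent common ancestor with each other than either does with R, so R is the least closely related of the three.

R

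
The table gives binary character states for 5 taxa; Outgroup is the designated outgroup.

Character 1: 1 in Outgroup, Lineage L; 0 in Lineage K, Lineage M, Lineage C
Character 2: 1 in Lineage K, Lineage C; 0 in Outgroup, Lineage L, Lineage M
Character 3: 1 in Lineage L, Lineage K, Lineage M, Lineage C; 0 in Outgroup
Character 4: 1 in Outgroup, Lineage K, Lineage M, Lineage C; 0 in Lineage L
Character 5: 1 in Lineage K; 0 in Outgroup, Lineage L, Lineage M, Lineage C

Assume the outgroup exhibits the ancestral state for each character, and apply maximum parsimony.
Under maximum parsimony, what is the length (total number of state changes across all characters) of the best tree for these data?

5

Character polarity is set by the outgroup: the derived state is whichever differs from the outgroup's state, so for Character 1, Character 4 the derived state is '0', and for the remaining characters it is '1'.
Character 1 (derived state '0') is shared by Lineage C, Lineage K, and Lineage M — a synapomorphy uniting that clade.
Character 2 (derived state '1') is shared by Lineage C and Lineage K — a synapomorphy uniting that clade.
All ingroup taxa share the derived state '1' for Character 3; it defines the ingroup but does not resolve relationships within it.
Character 4: derived state '0' in Lineage L only — an autapomorphy, so it tells us nothing about relationships among taxa.
Character 5: derived state '1' in Lineage K only — an autapomorphy, so it tells us nothing about relationships among taxa.
Most parsimonious ingroup topology: (Lineage L,((Lineage K,Lineage C),Lineage M)).
Changes per character on this tree: Character 1: 1; Character 2: 1; Character 3: 1; Character 4: 1; Character 5: 1.
Total = 5.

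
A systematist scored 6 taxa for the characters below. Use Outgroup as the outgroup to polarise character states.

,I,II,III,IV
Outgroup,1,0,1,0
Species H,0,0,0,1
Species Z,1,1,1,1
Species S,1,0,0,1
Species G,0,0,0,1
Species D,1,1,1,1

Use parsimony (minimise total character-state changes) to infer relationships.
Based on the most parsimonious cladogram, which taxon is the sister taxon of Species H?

Species G

Character polarity is set by the outgroup: the derived state is whichever differs from the outgroup's state, so for I, III the derived state is '0', and for the remaining characters it is '1'.
I: derived state '0' in Species G and Species H only — synapomorphy for {Species G, Species H}.
II (derived state '1') is shared by Species D and Species Z — a synapomorphy uniting that clade.
III: derived state '0' in Species G, Species H, and Species S only — synapomorphy for {Species G, Species H, Species S}.
IV (derived state '1') is shared by all ingroup taxa — unites the whole ingroup.
Most parsimonious ingroup topology: (((Species H,Species G),Species S),(Species Z,Species D)).
Species H and Species G form a cherry on this tree, so they are sister taxa.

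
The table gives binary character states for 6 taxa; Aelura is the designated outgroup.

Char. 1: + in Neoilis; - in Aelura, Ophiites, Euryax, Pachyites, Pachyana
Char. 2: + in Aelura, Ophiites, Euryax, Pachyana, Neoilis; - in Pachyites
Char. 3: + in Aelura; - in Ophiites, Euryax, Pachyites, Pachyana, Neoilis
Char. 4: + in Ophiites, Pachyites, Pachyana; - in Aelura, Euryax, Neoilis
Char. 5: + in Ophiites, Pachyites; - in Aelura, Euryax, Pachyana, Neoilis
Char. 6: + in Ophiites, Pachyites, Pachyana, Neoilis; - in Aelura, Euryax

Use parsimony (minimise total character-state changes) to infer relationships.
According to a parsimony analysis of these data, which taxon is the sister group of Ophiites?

Character polarity is set by the outgroup: the derived state is whichever differs from the outgroup's state, so for Char. 2, Char. 3 the derived state is '-', and for the remaining characters it is '+'.
Char. 1 (derived state '+') is unique to Neoilis (autapomorphy; uninformative for grouping).
Char. 2: derived state '-' in Pachyites only — an autapomorphy, so it tells us nothing about relationships among taxa.
Char. 3 (derived state '-') is shared by all ingroup taxa — unites the whole ingroup.
Char. 4: derived state '+' in Ophiites, Pachyana, and Pachyites only — synapomorphy for {Ophiites, Pachyana, Pachyites}.
Char. 5: derived state '+' in Ophiites and Pachyites only — synapomorphy for {Ophiites, Pachyites}.
Char. 6 (derived state '+') is shared by Neoilis, Ophiites, Pachyana, and Pachyites — a synapomorphy uniting that clade.
Most parsimonious ingroup topology: ((((Ophiites,Pachyites),Pachyana),Neoilis),Euryax).
Ophiites and Pachyites form a cherry on this tree, so they are sister taxa.

Pachyites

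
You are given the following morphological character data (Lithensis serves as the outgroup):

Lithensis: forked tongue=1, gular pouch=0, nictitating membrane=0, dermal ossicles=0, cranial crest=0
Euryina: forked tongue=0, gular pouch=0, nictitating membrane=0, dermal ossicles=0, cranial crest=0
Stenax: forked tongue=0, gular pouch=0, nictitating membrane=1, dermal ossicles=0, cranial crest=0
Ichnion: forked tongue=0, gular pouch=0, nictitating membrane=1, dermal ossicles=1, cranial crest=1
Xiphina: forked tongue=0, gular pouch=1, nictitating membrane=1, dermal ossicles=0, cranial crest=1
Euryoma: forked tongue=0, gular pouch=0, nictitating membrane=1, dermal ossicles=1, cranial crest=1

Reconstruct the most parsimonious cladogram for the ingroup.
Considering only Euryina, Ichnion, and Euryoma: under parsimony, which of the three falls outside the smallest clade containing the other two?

Euryina

Character polarity is set by the outgroup: the derived state is whichever differs from the outgroup's state, so for forked tongue the derived state is '0', and for the remaining characters it is '1'.
forked tongue (derived state '0') is shared by all ingroup taxa — unites the whole ingroup.
gular pouch (derived state '1') is unique to Xiphina (autapomorphy; uninformative for grouping).
Only Euryoma, Ichnion, Stenax, and Xiphina show the derived state '1' for nictitating membrane, supporting them as a clade.
Only Euryoma and Ichnion show the derived state '1' for dermal ossicles, supporting them as a clade.
cranial crest: derived state '1' in Euryoma, Ichnion, and Xiphina only — synapomorphy for {Euryoma, Ichnion, Xiphina}.
Most parsimonious ingroup topology: (Euryina,(Stenax,((Ichnion,Euryoma),Xiphina))).
Euryoma and Ichnion share a more recent common ancestor with each other than either does with Euryina, so Euryina is the least closely related of the three.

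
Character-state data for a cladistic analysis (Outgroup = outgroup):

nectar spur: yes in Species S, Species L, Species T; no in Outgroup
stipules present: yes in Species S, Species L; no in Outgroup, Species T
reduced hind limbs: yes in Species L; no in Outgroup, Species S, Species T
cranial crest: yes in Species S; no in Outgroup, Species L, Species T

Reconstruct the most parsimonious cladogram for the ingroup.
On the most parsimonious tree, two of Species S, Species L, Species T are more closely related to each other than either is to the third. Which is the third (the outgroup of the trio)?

The outgroup has state 'no' for every character, so 'yes' is the derived state throughout.
nectar spur (derived state 'yes') is shared by all ingroup taxa — unites the whole ingroup.
stipules present (derived state 'yes') is shared by Species L and Species S — a synapomorphy uniting that clade.
reduced hind limbs (derived state 'yes') is unique to Species L (autapomorphy; uninformative for grouping).
cranial crest (derived state 'yes') is unique to Species S (autapomorphy; uninformative for grouping).
Most parsimonious ingroup topology: ((Species S,Species L),Species T).
Species L and Species S share a more recent common ancestor with each other than either does with Species T, so Species T is the least closely related of the three.

Species T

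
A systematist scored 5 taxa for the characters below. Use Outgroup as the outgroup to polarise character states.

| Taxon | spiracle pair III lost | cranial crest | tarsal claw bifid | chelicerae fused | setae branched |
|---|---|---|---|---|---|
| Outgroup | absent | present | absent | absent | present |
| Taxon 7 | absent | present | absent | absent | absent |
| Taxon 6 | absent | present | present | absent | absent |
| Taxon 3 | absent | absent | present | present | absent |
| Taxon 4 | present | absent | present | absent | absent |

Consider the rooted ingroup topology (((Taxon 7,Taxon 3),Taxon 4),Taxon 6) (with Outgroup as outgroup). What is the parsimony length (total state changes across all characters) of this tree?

Map each character onto (((Taxon 7,Taxon 3),Taxon 4),Taxon 6) (rooted by Outgroup) and count the minimum state changes it requires (Fitch parsimony):
spiracle pair III lost: 1; cranial crest: 2; tarsal claw bifid: 2; chelicerae fused: 1; setae branched: 1.
Total tree length = 7.

7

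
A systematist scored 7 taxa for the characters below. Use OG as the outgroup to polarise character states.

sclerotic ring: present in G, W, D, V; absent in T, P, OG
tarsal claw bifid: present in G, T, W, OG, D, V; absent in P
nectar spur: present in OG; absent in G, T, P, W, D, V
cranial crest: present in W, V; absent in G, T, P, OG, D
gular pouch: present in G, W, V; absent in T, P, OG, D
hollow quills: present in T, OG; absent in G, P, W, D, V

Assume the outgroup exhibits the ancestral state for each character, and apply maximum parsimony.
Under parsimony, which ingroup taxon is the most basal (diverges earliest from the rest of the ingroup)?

Character polarity is set by the outgroup: the derived state is whichever differs from the outgroup's state, so for tarsal claw bifid, nectar spur, hollow quills the derived state is 'absent', and for the remaining characters it is 'present'.
sclerotic ring (derived state 'present') is shared by D, G, V, and W — a synapomorphy uniting that clade.
tarsal claw bifid: derived state 'absent' in P only — an autapomorphy, so it tells us nothing about relationships among taxa.
All ingroup taxa share the derived state 'absent' for nectar spur; it defines the ingroup but does not resolve relationships within it.
Only V and W show the derived state 'present' for cranial crest, supporting them as a clade.
gular pouch (derived state 'present') is shared by G, V, and W — a synapomorphy uniting that clade.
hollow quills (derived state 'absent') is shared by D, G, P, V, and W — a synapomorphy uniting that clade.
Most parsimonious ingroup topology: (T,((((V,W),G),D),P)).
T is sister to the clade containing all other ingroup taxa, so it is the earliest-diverging (most basal) ingroup lineage.

T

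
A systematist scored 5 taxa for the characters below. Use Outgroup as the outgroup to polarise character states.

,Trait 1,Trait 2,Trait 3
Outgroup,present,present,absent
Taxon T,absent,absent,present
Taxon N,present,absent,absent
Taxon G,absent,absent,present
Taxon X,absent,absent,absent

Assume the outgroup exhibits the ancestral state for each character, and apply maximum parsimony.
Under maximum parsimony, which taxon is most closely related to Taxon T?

Character polarity is set by the outgroup: the derived state is whichever differs from the outgroup's state, so for Trait 1, Trait 2 the derived state is 'absent', and for the remaining characters it is 'present'.
Only Taxon G, Taxon T, and Taxon X show the derived state 'absent' for Trait 1, supporting them as a clade.
Trait 2 (derived state 'absent') is shared by all ingroup taxa — unites the whole ingroup.
Trait 3 (derived state 'present') is shared by Taxon G and Taxon T — a synapomorphy uniting that clade.
Most parsimonious ingroup topology: (((Taxon T,Taxon G),Taxon X),Taxon N).
Taxon T and Taxon G form a cherry on this tree, so they are sister taxa.

Taxon G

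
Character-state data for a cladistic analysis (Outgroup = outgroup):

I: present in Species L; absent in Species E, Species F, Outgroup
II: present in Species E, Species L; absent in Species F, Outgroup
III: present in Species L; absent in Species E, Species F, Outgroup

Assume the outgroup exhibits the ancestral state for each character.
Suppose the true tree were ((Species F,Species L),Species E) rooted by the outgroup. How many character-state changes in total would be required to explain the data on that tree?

4

Map each character onto ((Species F,Species L),Species E) (rooted by Outgroup) and count the minimum state changes it requires (Fitch parsimony):
I: 1; II: 2; III: 1.
Total tree length = 4.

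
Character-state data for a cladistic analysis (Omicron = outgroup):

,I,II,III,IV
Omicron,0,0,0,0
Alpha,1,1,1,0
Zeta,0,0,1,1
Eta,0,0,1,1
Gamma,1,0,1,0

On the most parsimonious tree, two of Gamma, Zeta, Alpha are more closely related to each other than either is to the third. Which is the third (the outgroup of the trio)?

Zeta

The outgroup has state '0' for every character, so '1' is the derived state throughout.
I (derived state '1') is shared by Alpha and Gamma — a synapomorphy uniting that clade.
II (derived state '1') is unique to Alpha (autapomorphy; uninformative for grouping).
III (derived state '1') is shared by all ingroup taxa — unites the whole ingroup.
IV (derived state '1') is shared by Eta and Zeta — a synapomorphy uniting that clade.
Most parsimonious ingroup topology: ((Alpha,Gamma),(Zeta,Eta)).
Gamma and Alpha share a more recent common ancestor with each other than either does with Zeta, so Zeta is the least closely related of the three.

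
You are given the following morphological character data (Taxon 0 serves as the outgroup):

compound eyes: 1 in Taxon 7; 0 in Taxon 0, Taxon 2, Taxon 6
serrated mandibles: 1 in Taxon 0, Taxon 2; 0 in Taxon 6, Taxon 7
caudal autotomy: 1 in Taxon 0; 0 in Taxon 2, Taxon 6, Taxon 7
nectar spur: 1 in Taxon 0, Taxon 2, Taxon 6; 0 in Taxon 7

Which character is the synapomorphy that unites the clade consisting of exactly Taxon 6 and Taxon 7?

serrated mandibles

Character polarity is set by the outgroup: the derived state is whichever differs from the outgroup's state, so for serrated mandibles, caudal autotomy, nectar spur the derived state is '0', and for the remaining characters it is '1'.
compound eyes: derived state '1' in Taxon 7 only — an autapomorphy, so it tells us nothing about relationships among taxa.
serrated mandibles (derived state '0') is shared by Taxon 6 and Taxon 7 — a synapomorphy uniting that clade.
All ingroup taxa share the derived state '0' for caudal autotomy; it defines the ingroup but does not resolve relationships within it.
nectar spur: derived state '0' in Taxon 7 only — an autapomorphy, so it tells us nothing about relationships among taxa.
Most parsimonious ingroup topology: (Taxon 2,(Taxon 6,Taxon 7)).
The clade {Taxon 6, Taxon 7} is supported by serrated mandibles: its derived state '0' occurs in exactly those taxa and in no other taxon (including the outgroup).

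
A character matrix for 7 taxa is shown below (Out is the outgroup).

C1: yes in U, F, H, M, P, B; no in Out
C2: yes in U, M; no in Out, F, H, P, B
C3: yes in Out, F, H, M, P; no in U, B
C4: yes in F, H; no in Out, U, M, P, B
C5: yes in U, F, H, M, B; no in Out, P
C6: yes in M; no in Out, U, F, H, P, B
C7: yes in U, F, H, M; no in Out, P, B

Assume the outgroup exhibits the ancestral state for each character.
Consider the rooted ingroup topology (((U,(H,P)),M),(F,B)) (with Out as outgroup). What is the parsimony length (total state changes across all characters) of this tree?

13

Map each character onto (((U,(H,P)),M),(F,B)) (rooted by Out) and count the minimum state changes it requires (Fitch parsimony):
C1: 1; C2: 2; C3: 2; C4: 2; C5: 2; C6: 1; C7: 3.
Total tree length = 13.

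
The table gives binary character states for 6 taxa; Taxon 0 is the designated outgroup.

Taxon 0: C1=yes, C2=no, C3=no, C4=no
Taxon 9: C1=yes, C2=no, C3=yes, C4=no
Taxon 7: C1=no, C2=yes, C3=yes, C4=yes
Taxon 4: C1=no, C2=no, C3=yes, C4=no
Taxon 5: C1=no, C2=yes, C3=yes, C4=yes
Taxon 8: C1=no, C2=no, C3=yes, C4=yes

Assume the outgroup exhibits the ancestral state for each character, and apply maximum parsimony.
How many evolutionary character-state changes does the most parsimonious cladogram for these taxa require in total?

4

Character polarity is set by the outgroup: the derived state is whichever differs from the outgroup's state, so for C1 the derived state is 'no', and for the remaining characters it is 'yes'.
C1: derived state 'no' in Taxon 4, Taxon 5, Taxon 7, and Taxon 8 only — synapomorphy for {Taxon 4, Taxon 5, Taxon 7, Taxon 8}.
C2: derived state 'yes' in Taxon 5 and Taxon 7 only — synapomorphy for {Taxon 5, Taxon 7}.
All ingroup taxa share the derived state 'yes' for C3; it defines the ingroup but does not resolve relationships within it.
Only Taxon 5, Taxon 7, and Taxon 8 show the derived state 'yes' for C4, supporting them as a clade.
Most parsimonious ingroup topology: (Taxon 9,(((Taxon 7,Taxon 5),Taxon 8),Taxon 4)).
Changes per character on this tree: C1: 1; C2: 1; C3: 1; C4: 1.
Total = 4.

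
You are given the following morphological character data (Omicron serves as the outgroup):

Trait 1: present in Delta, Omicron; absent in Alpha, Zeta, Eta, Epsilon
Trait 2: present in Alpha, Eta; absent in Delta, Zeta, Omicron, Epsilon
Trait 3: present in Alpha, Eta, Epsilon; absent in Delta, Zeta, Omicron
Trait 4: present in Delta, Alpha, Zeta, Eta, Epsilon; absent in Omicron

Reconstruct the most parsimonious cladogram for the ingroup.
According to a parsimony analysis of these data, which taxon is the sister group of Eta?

Character polarity is set by the outgroup: the derived state is whichever differs from the outgroup's state, so for Trait 1 the derived state is 'absent', and for the remaining characters it is 'present'.
Trait 1 (derived state 'absent') is shared by Alpha, Epsilon, Eta, and Zeta — a synapomorphy uniting that clade.
Trait 2: derived state 'present' in Alpha and Eta only — synapomorphy for {Alpha, Eta}.
Only Alpha, Epsilon, and Eta show the derived state 'present' for Trait 3, supporting them as a clade.
Trait 4 (derived state 'present') is shared by all ingroup taxa — unites the whole ingroup.
Most parsimonious ingroup topology: ((Zeta,((Alpha,Eta),Epsilon)),Delta).
Eta and Alpha form a cherry on this tree, so they are sister taxa.

Alpha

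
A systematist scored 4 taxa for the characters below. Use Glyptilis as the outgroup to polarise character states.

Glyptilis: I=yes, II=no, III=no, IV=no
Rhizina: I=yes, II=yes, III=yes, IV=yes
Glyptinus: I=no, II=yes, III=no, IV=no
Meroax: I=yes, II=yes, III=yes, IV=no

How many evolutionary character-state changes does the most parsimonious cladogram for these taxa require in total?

Character polarity is set by the outgroup: the derived state is whichever differs from the outgroup's state, so for I the derived state is 'no', and for the remaining characters it is 'yes'.
I: derived state 'no' in Glyptinus only — an autapomorphy, so it tells us nothing about relationships among taxa.
II (derived state 'yes') is shared by all ingroup taxa — unites the whole ingroup.
III (derived state 'yes') is shared by Meroax and Rhizina — a synapomorphy uniting that clade.
IV: derived state 'yes' in Rhizina only — an autapomorphy, so it tells us nothing about relationships among taxa.
Most parsimonious ingroup topology: ((Rhizina,Meroax),Glyptinus).
Changes per character on this tree: I: 1; II: 1; III: 1; IV: 1.
Total = 4.

4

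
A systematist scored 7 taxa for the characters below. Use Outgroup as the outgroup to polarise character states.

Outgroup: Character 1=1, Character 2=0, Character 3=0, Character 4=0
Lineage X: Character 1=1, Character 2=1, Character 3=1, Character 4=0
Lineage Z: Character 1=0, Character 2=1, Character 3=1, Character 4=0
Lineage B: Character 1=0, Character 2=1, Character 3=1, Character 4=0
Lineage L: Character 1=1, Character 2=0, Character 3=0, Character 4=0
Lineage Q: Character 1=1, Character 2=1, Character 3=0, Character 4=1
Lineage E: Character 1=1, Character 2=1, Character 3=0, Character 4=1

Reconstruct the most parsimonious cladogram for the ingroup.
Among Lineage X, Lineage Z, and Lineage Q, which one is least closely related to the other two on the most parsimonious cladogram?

Lineage Q

Character polarity is set by the outgroup: the derived state is whichever differs from the outgroup's state, so for Character 1 the derived state is '0', and for the remaining characters it is '1'.
Only Lineage B and Lineage Z show the derived state '0' for Character 1, supporting them as a clade.
Character 2: derived state '1' in Lineage B, Lineage E, Lineage Q, Lineage X, and Lineage Z only — synapomorphy for {Lineage B, Lineage E, Lineage Q, Lineage X, Lineage Z}.
Only Lineage B, Lineage X, and Lineage Z show the derived state '1' for Character 3, supporting them as a clade.
Only Lineage E and Lineage Q show the derived state '1' for Character 4, supporting them as a clade.
Most parsimonious ingroup topology: (((Lineage X,(Lineage Z,Lineage B)),(Lineage Q,Lineage E)),Lineage L).
Lineage Z and Lineage X share a more recent common ancestor with each other than either does with Lineage Q, so Lineage Q is the least closely related of the three.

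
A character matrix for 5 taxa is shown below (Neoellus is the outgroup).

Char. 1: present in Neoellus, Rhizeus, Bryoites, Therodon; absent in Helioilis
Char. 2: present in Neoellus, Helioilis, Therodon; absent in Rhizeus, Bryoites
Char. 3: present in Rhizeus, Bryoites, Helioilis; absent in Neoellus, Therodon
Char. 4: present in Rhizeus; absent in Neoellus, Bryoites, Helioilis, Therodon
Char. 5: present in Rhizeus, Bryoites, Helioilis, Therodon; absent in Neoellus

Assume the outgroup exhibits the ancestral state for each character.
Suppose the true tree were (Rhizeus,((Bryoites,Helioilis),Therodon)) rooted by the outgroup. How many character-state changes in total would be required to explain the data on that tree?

7

Map each character onto (Rhizeus,((Bryoites,Helioilis),Therodon)) (rooted by Neoellus) and count the minimum state changes it requires (Fitch parsimony):
Char. 1: 1; Char. 2: 2; Char. 3: 2; Char. 4: 1; Char. 5: 1.
Total tree length = 7.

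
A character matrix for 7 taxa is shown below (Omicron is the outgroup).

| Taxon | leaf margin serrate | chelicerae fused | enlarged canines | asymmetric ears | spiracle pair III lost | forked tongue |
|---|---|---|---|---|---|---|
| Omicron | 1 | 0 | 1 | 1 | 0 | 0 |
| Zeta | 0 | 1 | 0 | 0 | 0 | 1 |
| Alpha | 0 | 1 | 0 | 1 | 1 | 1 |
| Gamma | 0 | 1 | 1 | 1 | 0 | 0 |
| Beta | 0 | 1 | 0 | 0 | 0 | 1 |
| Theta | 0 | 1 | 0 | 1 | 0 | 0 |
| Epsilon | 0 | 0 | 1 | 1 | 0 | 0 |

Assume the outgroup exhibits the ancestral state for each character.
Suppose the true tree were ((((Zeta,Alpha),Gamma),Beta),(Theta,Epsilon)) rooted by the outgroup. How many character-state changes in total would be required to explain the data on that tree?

Map each character onto ((((Zeta,Alpha),Gamma),Beta),(Theta,Epsilon)) (rooted by Omicron) and count the minimum state changes it requires (Fitch parsimony):
leaf margin serrate: 1; chelicerae fused: 2; enlarged canines: 3; asymmetric ears: 2; spiracle pair III lost: 1; forked tongue: 2.
Total tree length = 11.

11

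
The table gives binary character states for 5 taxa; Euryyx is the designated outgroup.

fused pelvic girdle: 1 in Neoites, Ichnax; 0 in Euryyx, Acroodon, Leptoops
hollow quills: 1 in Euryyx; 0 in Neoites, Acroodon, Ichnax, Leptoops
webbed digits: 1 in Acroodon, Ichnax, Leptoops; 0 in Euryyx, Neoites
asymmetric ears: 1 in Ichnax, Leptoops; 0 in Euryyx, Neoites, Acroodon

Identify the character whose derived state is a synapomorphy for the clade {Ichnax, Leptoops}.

Character polarity is set by the outgroup: the derived state is whichever differs from the outgroup's state, so for hollow quills the derived state is '0', and for the remaining characters it is '1'.
fused pelvic girdle groups Ichnax and Neoites, which is incompatible with the clades supported by the remaining characters; treating it as convergent (homoplasy) costs fewer steps than any alternative tree.
hollow quills (derived state '0') is shared by all ingroup taxa — unites the whole ingroup.
Only Acroodon, Ichnax, and Leptoops show the derived state '1' for webbed digits, supporting them as a clade.
asymmetric ears: derived state '1' in Ichnax and Leptoops only — synapomorphy for {Ichnax, Leptoops}.
Most parsimonious ingroup topology: (Neoites,(Acroodon,(Ichnax,Leptoops))).
The clade {Ichnax, Leptoops} is supported by asymmetric ears: its derived state '1' occurs in exactly those taxa and in no other taxon (including the outgroup).

asymmetric ears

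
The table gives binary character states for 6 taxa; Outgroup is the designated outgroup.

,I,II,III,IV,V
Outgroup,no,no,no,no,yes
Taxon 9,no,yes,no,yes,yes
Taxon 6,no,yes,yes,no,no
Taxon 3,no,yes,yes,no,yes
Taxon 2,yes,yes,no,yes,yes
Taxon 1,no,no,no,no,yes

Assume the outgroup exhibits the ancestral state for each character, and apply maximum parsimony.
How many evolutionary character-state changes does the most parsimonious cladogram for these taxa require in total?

5

Character polarity is set by the outgroup: the derived state is whichever differs from the outgroup's state, so for V the derived state is 'no', and for the remaining characters it is 'yes'.
I: derived state 'yes' in Taxon 2 only — an autapomorphy, so it tells us nothing about relationships among taxa.
II (derived state 'yes') is shared by Taxon 2, Taxon 3, Taxon 6, and Taxon 9 — a synapomorphy uniting that clade.
Only Taxon 3 and Taxon 6 show the derived state 'yes' for III, supporting them as a clade.
Only Taxon 2 and Taxon 9 show the derived state 'yes' for IV, supporting them as a clade.
V (derived state 'no') is unique to Taxon 6 (autapomorphy; uninformative for grouping).
Most parsimonious ingroup topology: (((Taxon 9,Taxon 2),(Taxon 6,Taxon 3)),Taxon 1).
Changes per character on this tree: I: 1; II: 1; III: 1; IV: 1; V: 1.
Total = 5.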